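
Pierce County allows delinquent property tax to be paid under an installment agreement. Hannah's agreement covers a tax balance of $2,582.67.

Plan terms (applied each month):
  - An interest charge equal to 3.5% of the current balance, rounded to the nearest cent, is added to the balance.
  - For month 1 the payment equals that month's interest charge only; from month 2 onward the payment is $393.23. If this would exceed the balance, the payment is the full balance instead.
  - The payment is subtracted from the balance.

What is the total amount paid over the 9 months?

Month 1: opening $2,582.67; interest $90.39 → $2,673.06; payment $90.39; balance $2,582.67
Month 2: opening $2,582.67; interest $90.39 → $2,673.06; payment $393.23; balance $2,279.83
Month 3: opening $2,279.83; interest $79.79 → $2,359.62; payment $393.23; balance $1,966.39
Month 4: opening $1,966.39; interest $68.82 → $2,035.21; payment $393.23; balance $1,641.98
Month 5: opening $1,641.98; interest $57.47 → $1,699.45; payment $393.23; balance $1,306.22
Month 6: opening $1,306.22; interest $45.72 → $1,351.94; payment $393.23; balance $958.71
Month 7: opening $958.71; interest $33.55 → $992.26; payment $393.23; balance $599.03
Month 8: opening $599.03; interest $20.97 → $620.00; payment $393.23; balance $226.77
Month 9: opening $226.77; interest $7.94 → $234.71; payment $234.71; balance $0.00
Total paid: $3,077.71

$3,077.71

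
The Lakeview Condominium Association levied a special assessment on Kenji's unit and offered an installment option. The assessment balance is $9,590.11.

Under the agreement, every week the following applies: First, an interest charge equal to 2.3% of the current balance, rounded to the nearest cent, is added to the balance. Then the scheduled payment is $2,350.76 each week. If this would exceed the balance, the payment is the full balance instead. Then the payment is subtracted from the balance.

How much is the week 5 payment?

$788.59

Week 1: opening $9,590.11; interest $220.57 → $9,810.68; payment $2,350.76; balance $7,459.92
Week 2: opening $7,459.92; interest $171.58 → $7,631.50; payment $2,350.76; balance $5,280.74
Week 3: opening $5,280.74; interest $121.46 → $5,402.20; payment $2,350.76; balance $3,051.44
Week 4: opening $3,051.44; interest $70.18 → $3,121.62; payment $2,350.76; balance $770.86
Week 5: opening $770.86; interest $17.73 → $788.59; payment $788.59; balance $0.00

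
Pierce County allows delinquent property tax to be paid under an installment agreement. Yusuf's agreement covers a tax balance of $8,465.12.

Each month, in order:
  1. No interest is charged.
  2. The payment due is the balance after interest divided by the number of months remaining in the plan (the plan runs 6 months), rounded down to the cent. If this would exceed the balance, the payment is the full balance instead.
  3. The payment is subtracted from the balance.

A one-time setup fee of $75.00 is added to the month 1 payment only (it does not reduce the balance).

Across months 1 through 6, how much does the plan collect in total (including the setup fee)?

$8,540.12

Month 1: opening $8,465.12; payment $1,410.85 (+ $75.00 fee); balance $7,054.27
Month 2: opening $7,054.27; payment $1,410.85; balance $5,643.42
Month 3: opening $5,643.42; payment $1,410.85; balance $4,232.57
Month 4: opening $4,232.57; payment $1,410.85; balance $2,821.72
Month 5: opening $2,821.72; payment $1,410.86; balance $1,410.86
Month 6: opening $1,410.86; payment $1,410.86; balance $0.00
Total paid: $8,540.12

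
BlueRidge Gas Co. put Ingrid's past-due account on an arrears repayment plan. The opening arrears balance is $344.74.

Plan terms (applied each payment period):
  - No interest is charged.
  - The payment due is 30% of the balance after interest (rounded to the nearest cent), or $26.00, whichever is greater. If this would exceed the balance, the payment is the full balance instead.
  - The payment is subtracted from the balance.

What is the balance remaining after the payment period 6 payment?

$30.77

Payment period 1: $344.74 − $103.42 → $241.32
Payment period 2: $241.32 − $72.40 → $168.92
Payment period 3: $168.92 − $50.68 → $118.24
Payment period 4: $118.24 − $35.47 → $82.77
Payment period 5: $82.77 − $26.00 → $56.77
Payment period 6: $56.77 − $26.00 → $30.77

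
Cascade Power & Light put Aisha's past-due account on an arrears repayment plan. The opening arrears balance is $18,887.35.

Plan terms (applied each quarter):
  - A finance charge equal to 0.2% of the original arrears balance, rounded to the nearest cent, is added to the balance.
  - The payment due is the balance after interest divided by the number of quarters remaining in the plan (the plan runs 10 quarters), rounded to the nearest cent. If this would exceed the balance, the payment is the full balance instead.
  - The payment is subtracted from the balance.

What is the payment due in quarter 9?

# | Opening | Interest | Payment | End bal
1 | $18,887.35 | $37.77 | $1,892.51 | $17,032.61
2 | $17,032.61 | $37.77 | $1,896.71 | $15,173.67
3 | $15,173.67 | $37.77 | $1,901.43 | $13,310.01
4 | $13,310.01 | $37.77 | $1,906.83 | $11,440.95
5 | $11,440.95 | $37.77 | $1,913.12 | $9,565.60
6 | $9,565.60 | $37.77 | $1,920.67 | $7,682.70
7 | $7,682.70 | $37.77 | $1,930.12 | $5,790.35
8 | $5,790.35 | $37.77 | $1,942.71 | $3,885.41
9 | $3,885.41 | $37.77 | $1,961.59 | $1,961.59

$1,961.59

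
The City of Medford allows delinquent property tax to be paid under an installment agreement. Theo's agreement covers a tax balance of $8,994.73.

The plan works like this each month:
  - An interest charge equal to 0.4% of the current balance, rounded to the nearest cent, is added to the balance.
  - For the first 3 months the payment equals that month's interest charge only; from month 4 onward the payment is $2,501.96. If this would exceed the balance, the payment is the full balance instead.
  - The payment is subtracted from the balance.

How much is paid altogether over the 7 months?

$9,187.25

# | Opening | Interest | Payment | End bal
1 | $8,994.73 | $35.98 | $35.98 | $8,994.73
2 | $8,994.73 | $35.98 | $35.98 | $8,994.73
3 | $8,994.73 | $35.98 | $35.98 | $8,994.73
4 | $8,994.73 | $35.98 | $2,501.96 | $6,528.75
5 | $6,528.75 | $26.12 | $2,501.96 | $4,052.91
6 | $4,052.91 | $16.21 | $2,501.96 | $1,567.16
7 | $1,567.16 | $6.27 | $1,573.43 | $0.00
Total paid: $9,187.25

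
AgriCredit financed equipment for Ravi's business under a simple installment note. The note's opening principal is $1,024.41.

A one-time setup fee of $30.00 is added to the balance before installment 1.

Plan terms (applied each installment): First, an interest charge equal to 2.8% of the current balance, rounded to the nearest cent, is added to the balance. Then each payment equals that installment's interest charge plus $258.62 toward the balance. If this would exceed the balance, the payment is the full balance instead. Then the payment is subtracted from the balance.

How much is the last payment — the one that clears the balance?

Installment 1: $1,054.41 +$29.52 interest = $1,083.93; pay $288.14 → $795.79
Installment 2: $795.79 +$22.28 interest = $818.07; pay $280.90 → $537.17
Installment 3: $537.17 +$15.04 interest = $552.21; pay $273.66 → $278.55
Installment 4: $278.55 +$7.80 interest = $286.35; pay $266.42 → $19.93
Installment 5: $19.93 +$0.56 interest = $20.49; pay $20.49 → $0.00

$20.49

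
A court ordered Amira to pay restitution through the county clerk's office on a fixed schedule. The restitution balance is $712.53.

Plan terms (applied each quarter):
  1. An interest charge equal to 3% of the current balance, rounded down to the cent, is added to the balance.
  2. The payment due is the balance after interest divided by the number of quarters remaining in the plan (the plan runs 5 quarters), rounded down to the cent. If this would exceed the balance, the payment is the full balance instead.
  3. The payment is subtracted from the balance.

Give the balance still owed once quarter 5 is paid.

Quarter 1: $712.53 +$21.37 interest = $733.90; pay $146.78 → $587.12
Quarter 2: $587.12 +$17.61 interest = $604.73; pay $151.18 → $453.55
Quarter 3: $453.55 +$13.60 interest = $467.15; pay $155.71 → $311.44
Quarter 4: $311.44 +$9.34 interest = $320.78; pay $160.39 → $160.39
Quarter 5: $160.39 +$4.81 interest = $165.20; pay $165.20 → $0.00

$0.00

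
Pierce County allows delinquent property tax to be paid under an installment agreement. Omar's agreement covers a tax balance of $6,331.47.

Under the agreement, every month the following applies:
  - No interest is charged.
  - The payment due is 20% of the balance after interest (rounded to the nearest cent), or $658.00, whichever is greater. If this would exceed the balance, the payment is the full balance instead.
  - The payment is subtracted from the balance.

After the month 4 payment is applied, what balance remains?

$2,583.71

Month 1: $6,331.47 − $1,266.29 → $5,065.18
Month 2: $5,065.18 − $1,013.04 → $4,052.14
Month 3: $4,052.14 − $810.43 → $3,241.71
Month 4: $3,241.71 − $658.00 → $2,583.71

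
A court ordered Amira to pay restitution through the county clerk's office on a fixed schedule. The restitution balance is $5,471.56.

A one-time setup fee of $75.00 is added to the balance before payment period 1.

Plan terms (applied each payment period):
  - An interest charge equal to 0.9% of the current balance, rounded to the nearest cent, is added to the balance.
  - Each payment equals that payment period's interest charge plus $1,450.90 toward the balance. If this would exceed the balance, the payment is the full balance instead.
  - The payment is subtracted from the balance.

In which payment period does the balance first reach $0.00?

4

Payment period 1: opening $5,546.56; interest $49.92 → $5,596.48; payment $1,500.82; balance $4,095.66
Payment period 2: opening $4,095.66; interest $36.86 → $4,132.52; payment $1,487.76; balance $2,644.76
Payment period 3: opening $2,644.76; interest $23.80 → $2,668.56; payment $1,474.70; balance $1,193.86
Payment period 4: opening $1,193.86; interest $10.74 → $1,204.60; payment $1,204.60; balance $0.00
Balance reaches $0.00 in payment period 4.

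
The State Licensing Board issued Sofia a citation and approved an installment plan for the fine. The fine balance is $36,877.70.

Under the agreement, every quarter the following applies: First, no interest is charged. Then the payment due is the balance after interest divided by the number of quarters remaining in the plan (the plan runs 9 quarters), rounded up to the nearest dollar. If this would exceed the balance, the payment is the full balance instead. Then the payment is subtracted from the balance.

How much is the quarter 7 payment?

Quarter 1: $36,877.70 − $4,098.00 → $32,779.70
Quarter 2: $32,779.70 − $4,098.00 → $28,681.70
Quarter 3: $28,681.70 − $4,098.00 → $24,583.70
Quarter 4: $24,583.70 − $4,098.00 → $20,485.70
Quarter 5: $20,485.70 − $4,098.00 → $16,387.70
Quarter 6: $16,387.70 − $4,097.00 → $12,290.70
Quarter 7: $12,290.70 − $4,097.00 → $8,193.70

$4,097.00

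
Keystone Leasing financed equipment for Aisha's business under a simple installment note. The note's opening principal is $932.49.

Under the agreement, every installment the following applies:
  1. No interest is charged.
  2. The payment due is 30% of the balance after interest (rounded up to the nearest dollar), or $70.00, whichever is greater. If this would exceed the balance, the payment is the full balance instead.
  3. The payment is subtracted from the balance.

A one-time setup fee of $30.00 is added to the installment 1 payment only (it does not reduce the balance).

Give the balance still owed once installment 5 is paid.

Installment 1: $932.49 − $280.00 (+ $30.00 fee) → $652.49
Installment 2: $652.49 − $196.00 → $456.49
Installment 3: $456.49 − $137.00 → $319.49
Installment 4: $319.49 − $96.00 → $223.49
Installment 5: $223.49 − $70.00 → $153.49

$153.49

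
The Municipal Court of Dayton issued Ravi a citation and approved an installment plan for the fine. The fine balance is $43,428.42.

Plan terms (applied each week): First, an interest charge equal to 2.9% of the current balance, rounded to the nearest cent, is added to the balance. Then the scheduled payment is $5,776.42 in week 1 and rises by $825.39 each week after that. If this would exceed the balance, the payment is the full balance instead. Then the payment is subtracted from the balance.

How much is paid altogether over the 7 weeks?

Week 1: opening $43,428.42; interest $1,259.42 → $44,687.84; payment $5,776.42; balance $38,911.42
Week 2: opening $38,911.42; interest $1,128.43 → $40,039.85; payment $6,601.81; balance $33,438.04
Week 3: opening $33,438.04; interest $969.70 → $34,407.74; payment $7,427.20; balance $26,980.54
Week 4: opening $26,980.54; interest $782.44 → $27,762.98; payment $8,252.59; balance $19,510.39
Week 5: opening $19,510.39; interest $565.80 → $20,076.19; payment $9,077.98; balance $10,998.21
Week 6: opening $10,998.21; interest $318.95 → $11,317.16; payment $9,903.37; balance $1,413.79
Week 7: opening $1,413.79; interest $41.00 → $1,454.79; payment $1,454.79; balance $0.00
Total paid: $48,494.16

$48,494.16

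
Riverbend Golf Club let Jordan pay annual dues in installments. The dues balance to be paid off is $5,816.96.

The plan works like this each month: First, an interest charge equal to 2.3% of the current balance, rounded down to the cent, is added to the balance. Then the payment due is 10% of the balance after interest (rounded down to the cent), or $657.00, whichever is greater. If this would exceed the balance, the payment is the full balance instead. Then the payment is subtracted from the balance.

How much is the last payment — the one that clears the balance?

$8.90

Month 1: $5,816.96 +$133.79 interest = $5,950.75; pay $657.00 → $5,293.75
Month 2: $5,293.75 +$121.75 interest = $5,415.50; pay $657.00 → $4,758.50
Month 3: $4,758.50 +$109.44 interest = $4,867.94; pay $657.00 → $4,210.94
Month 4: $4,210.94 +$96.85 interest = $4,307.79; pay $657.00 → $3,650.79
Month 5: $3,650.79 +$83.96 interest = $3,734.75; pay $657.00 → $3,077.75
Month 6: $3,077.75 +$70.78 interest = $3,148.53; pay $657.00 → $2,491.53
Month 7: $2,491.53 +$57.30 interest = $2,548.83; pay $657.00 → $1,891.83
Month 8: $1,891.83 +$43.51 interest = $1,935.34; pay $657.00 → $1,278.34
Month 9: $1,278.34 +$29.40 interest = $1,307.74; pay $657.00 → $650.74
Month 10: $650.74 +$14.96 interest = $665.70; pay $657.00 → $8.70
Month 11: $8.70 +$0.20 interest = $8.90; pay $8.90 → $0.00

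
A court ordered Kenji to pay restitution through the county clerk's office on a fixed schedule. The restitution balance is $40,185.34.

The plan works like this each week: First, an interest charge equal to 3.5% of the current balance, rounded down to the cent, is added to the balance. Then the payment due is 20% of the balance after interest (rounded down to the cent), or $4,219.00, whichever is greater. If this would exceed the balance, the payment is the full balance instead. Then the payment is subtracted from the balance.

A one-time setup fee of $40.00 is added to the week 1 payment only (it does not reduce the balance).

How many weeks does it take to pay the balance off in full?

9

Week 1: opening $40,185.34; interest $1,406.48 → $41,591.82; payment $8,318.36 (+ $40.00 fee); balance $33,273.46
Week 2: opening $33,273.46; interest $1,164.57 → $34,438.03; payment $6,887.60; balance $27,550.43
Week 3: opening $27,550.43; interest $964.26 → $28,514.69; payment $5,702.93; balance $22,811.76
Week 4: opening $22,811.76; interest $798.41 → $23,610.17; payment $4,722.03; balance $18,888.14
Week 5: opening $18,888.14; interest $661.08 → $19,549.22; payment $4,219.00; balance $15,330.22
Week 6: opening $15,330.22; interest $536.55 → $15,866.77; payment $4,219.00; balance $11,647.77
Week 7: opening $11,647.77; interest $407.67 → $12,055.44; payment $4,219.00; balance $7,836.44
Week 8: opening $7,836.44; interest $274.27 → $8,110.71; payment $4,219.00; balance $3,891.71
Week 9: opening $3,891.71; interest $136.20 → $4,027.91; payment $4,027.91; balance $0.00
Balance reaches $0.00 in week 9.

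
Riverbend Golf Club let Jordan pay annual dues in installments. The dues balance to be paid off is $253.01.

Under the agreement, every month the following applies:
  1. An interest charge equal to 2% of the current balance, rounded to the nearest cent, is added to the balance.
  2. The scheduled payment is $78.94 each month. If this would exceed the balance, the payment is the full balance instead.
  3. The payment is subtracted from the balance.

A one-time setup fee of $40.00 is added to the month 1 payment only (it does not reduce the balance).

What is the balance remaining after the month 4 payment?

Month 1: $253.01 +$5.06 interest = $258.07; pay $78.94 (+ $40.00 fee) → $179.13
Month 2: $179.13 +$3.58 interest = $182.71; pay $78.94 → $103.77
Month 3: $103.77 +$2.08 interest = $105.85; pay $78.94 → $26.91
Month 4: $26.91 +$0.54 interest = $27.45; pay $27.45 → $0.00

$0.00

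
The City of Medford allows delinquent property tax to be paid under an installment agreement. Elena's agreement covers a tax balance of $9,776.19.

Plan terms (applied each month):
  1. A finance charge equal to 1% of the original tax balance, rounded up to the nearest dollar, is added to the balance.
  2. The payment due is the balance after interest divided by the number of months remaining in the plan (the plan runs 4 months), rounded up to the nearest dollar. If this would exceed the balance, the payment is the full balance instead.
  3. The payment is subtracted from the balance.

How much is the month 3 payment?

$2,550.00

# | Opening | Interest | Payment | End bal
1 | $9,776.19 | $98.00 | $2,469.00 | $7,405.19
2 | $7,405.19 | $98.00 | $2,502.00 | $5,001.19
3 | $5,001.19 | $98.00 | $2,550.00 | $2,549.19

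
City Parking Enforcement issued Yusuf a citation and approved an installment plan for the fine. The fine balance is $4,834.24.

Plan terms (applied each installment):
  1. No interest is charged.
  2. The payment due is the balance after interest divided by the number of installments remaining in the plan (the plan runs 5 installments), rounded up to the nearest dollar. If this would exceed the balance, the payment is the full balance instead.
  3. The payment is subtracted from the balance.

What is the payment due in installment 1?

Installment 1: $4,834.24 − $967.00 → $3,867.24

$967.00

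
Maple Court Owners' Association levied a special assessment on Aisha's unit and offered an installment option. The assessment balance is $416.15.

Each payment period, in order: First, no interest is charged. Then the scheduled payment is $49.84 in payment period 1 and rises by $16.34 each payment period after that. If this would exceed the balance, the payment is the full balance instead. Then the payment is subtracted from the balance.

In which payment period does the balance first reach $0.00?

# | Opening | Payment | End bal
1 | $416.15 | $49.84 | $366.31
2 | $366.31 | $66.18 | $300.13
3 | $300.13 | $82.52 | $217.61
4 | $217.61 | $98.86 | $118.75
5 | $118.75 | $115.20 | $3.55
6 | $3.55 | $3.55 | $0.00
Balance reaches $0.00 in payment period 6.

6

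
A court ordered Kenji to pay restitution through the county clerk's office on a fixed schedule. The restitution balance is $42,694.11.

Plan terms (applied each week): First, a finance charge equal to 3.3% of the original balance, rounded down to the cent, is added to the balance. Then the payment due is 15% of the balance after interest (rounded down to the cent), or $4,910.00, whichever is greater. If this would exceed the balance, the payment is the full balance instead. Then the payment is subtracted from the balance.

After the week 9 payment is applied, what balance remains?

$8,293.67

Week 1: opening $42,694.11; interest $1,408.90 → $44,103.01; payment $6,615.45; balance $37,487.56
Week 2: opening $37,487.56; interest $1,408.90 → $38,896.46; payment $5,834.46; balance $33,062.00
Week 3: opening $33,062.00; interest $1,408.90 → $34,470.90; payment $5,170.63; balance $29,300.27
Week 4: opening $29,300.27; interest $1,408.90 → $30,709.17; payment $4,910.00; balance $25,799.17
Week 5: opening $25,799.17; interest $1,408.90 → $27,208.07; payment $4,910.00; balance $22,298.07
Week 6: opening $22,298.07; interest $1,408.90 → $23,706.97; payment $4,910.00; balance $18,796.97
Week 7: opening $18,796.97; interest $1,408.90 → $20,205.87; payment $4,910.00; balance $15,295.87
Week 8: opening $15,295.87; interest $1,408.90 → $16,704.77; payment $4,910.00; balance $11,794.77
Week 9: opening $11,794.77; interest $1,408.90 → $13,203.67; payment $4,910.00; balance $8,293.67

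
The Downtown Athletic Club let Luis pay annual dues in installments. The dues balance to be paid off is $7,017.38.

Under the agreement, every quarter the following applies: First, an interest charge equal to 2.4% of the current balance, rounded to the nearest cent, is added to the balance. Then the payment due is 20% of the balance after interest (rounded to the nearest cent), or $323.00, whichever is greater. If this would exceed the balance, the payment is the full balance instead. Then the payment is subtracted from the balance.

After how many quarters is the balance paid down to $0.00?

13

# | Opening | Interest | Payment | End bal
1 | $7,017.38 | $168.42 | $1,437.16 | $5,748.64
2 | $5,748.64 | $137.97 | $1,177.32 | $4,709.29
3 | $4,709.29 | $113.02 | $964.46 | $3,857.85
4 | $3,857.85 | $92.59 | $790.09 | $3,160.35
5 | $3,160.35 | $75.85 | $647.24 | $2,588.96
6 | $2,588.96 | $62.14 | $530.22 | $2,120.88
7 | $2,120.88 | $50.90 | $434.36 | $1,737.42
8 | $1,737.42 | $41.70 | $355.82 | $1,423.30
9 | $1,423.30 | $34.16 | $323.00 | $1,134.46
10 | $1,134.46 | $27.23 | $323.00 | $838.69
11 | $838.69 | $20.13 | $323.00 | $535.82
12 | $535.82 | $12.86 | $323.00 | $225.68
13 | $225.68 | $5.42 | $231.10 | $0.00
Balance reaches $0.00 in quarter 13.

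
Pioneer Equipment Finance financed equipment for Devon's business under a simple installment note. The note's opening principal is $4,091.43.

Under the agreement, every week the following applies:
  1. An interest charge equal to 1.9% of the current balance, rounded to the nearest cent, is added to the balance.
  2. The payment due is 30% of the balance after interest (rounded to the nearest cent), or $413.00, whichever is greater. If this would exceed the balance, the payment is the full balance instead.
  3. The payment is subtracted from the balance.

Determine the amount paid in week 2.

$892.16

Week 1: $4,091.43 +$77.74 interest = $4,169.17; pay $1,250.75 → $2,918.42
Week 2: $2,918.42 +$55.45 interest = $2,973.87; pay $892.16 → $2,081.71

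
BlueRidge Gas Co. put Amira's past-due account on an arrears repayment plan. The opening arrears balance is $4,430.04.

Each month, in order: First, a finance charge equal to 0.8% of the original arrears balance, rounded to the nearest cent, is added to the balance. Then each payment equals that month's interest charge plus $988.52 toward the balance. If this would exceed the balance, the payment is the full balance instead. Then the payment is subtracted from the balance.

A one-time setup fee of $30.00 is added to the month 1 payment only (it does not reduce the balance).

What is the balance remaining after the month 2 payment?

$2,453.00

Month 1: $4,430.04 +$35.44 interest = $4,465.48; pay $1,023.96 (+ $30.00 fee) → $3,441.52
Month 2: $3,441.52 +$35.44 interest = $3,476.96; pay $1,023.96 → $2,453.00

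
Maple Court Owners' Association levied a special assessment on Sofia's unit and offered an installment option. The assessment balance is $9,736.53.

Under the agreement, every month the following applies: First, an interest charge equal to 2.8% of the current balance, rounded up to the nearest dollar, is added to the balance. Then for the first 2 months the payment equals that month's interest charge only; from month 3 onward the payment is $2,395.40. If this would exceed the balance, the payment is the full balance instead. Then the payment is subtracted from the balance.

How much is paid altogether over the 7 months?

Month 1: opening $9,736.53; interest $273.00 → $10,009.53; payment $273.00; balance $9,736.53
Month 2: opening $9,736.53; interest $273.00 → $10,009.53; payment $273.00; balance $9,736.53
Month 3: opening $9,736.53; interest $273.00 → $10,009.53; payment $2,395.40; balance $7,614.13
Month 4: opening $7,614.13; interest $214.00 → $7,828.13; payment $2,395.40; balance $5,432.73
Month 5: opening $5,432.73; interest $153.00 → $5,585.73; payment $2,395.40; balance $3,190.33
Month 6: opening $3,190.33; interest $90.00 → $3,280.33; payment $2,395.40; balance $884.93
Month 7: opening $884.93; interest $25.00 → $909.93; payment $909.93; balance $0.00
Total paid: $11,037.53

$11,037.53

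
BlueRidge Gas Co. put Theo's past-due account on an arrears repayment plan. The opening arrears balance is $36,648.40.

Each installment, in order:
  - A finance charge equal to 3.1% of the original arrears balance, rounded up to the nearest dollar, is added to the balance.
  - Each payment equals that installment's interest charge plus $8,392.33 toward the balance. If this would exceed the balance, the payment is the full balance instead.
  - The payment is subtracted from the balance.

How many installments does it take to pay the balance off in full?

Installment 1: opening $36,648.40; interest $1,137.00 → $37,785.40; payment $9,529.33; balance $28,256.07
Installment 2: opening $28,256.07; interest $1,137.00 → $29,393.07; payment $9,529.33; balance $19,863.74
Installment 3: opening $19,863.74; interest $1,137.00 → $21,000.74; payment $9,529.33; balance $11,471.41
Installment 4: opening $11,471.41; interest $1,137.00 → $12,608.41; payment $9,529.33; balance $3,079.08
Installment 5: opening $3,079.08; interest $1,137.00 → $4,216.08; payment $4,216.08; balance $0.00
Balance reaches $0.00 in installment 5.

5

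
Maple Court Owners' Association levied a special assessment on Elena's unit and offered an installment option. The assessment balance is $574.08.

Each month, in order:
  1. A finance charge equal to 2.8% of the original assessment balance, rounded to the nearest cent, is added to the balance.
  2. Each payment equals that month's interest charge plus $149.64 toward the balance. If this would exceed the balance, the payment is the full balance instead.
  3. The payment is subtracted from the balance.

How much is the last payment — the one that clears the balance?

# | Opening | Interest | Payment | End bal
1 | $574.08 | $16.07 | $165.71 | $424.44
2 | $424.44 | $16.07 | $165.71 | $274.80
3 | $274.80 | $16.07 | $165.71 | $125.16
4 | $125.16 | $16.07 | $141.23 | $0.00

$141.23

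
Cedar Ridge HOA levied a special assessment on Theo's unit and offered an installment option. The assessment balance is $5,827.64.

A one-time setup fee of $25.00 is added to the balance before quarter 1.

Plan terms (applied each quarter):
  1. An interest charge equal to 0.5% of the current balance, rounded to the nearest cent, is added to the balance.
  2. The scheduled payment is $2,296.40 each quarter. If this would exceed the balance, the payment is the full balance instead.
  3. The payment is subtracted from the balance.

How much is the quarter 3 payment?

$1,313.57

# | Opening | Interest | Payment | End bal
1 | $5,852.64 | $29.26 | $2,296.40 | $3,585.50
2 | $3,585.50 | $17.93 | $2,296.40 | $1,307.03
3 | $1,307.03 | $6.54 | $1,313.57 | $0.00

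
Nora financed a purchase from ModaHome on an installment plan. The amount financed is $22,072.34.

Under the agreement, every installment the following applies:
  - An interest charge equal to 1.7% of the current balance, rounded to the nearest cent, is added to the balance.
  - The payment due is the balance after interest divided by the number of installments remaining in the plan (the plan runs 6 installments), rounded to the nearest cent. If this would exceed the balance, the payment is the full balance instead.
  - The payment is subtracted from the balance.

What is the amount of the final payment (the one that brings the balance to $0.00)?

$4,070.27

# | Opening | Interest | Payment | End bal
1 | $22,072.34 | $375.23 | $3,741.26 | $18,706.31
2 | $18,706.31 | $318.01 | $3,804.86 | $15,219.46
3 | $15,219.46 | $258.73 | $3,869.55 | $11,608.64
4 | $11,608.64 | $197.35 | $3,935.33 | $7,870.66
5 | $7,870.66 | $133.80 | $4,002.23 | $4,002.23
6 | $4,002.23 | $68.04 | $4,070.27 | $0.00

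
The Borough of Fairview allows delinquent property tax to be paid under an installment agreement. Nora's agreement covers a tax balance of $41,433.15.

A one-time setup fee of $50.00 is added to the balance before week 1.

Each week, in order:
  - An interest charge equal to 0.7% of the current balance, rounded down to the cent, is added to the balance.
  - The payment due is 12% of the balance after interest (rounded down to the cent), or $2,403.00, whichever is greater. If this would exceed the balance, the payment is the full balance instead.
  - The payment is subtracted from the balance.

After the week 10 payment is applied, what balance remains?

$10,918.38

Week 1: opening $41,483.15; interest $290.38 → $41,773.53; payment $5,012.82; balance $36,760.71
Week 2: opening $36,760.71; interest $257.32 → $37,018.03; payment $4,442.16; balance $32,575.87
Week 3: opening $32,575.87; interest $228.03 → $32,803.90; payment $3,936.46; balance $28,867.44
Week 4: opening $28,867.44; interest $202.07 → $29,069.51; payment $3,488.34; balance $25,581.17
Week 5: opening $25,581.17; interest $179.06 → $25,760.23; payment $3,091.22; balance $22,669.01
Week 6: opening $22,669.01; interest $158.68 → $22,827.69; payment $2,739.32; balance $20,088.37
Week 7: opening $20,088.37; interest $140.61 → $20,228.98; payment $2,427.47; balance $17,801.51
Week 8: opening $17,801.51; interest $124.61 → $17,926.12; payment $2,403.00; balance $15,523.12
Week 9: opening $15,523.12; interest $108.66 → $15,631.78; payment $2,403.00; balance $13,228.78
Week 10: opening $13,228.78; interest $92.60 → $13,321.38; payment $2,403.00; balance $10,918.38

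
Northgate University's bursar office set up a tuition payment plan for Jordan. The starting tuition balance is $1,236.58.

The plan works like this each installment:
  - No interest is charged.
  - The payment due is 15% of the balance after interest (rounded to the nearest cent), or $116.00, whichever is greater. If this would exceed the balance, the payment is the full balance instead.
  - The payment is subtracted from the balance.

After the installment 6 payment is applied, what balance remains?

Installment 1: opening $1,236.58; payment $185.49; balance $1,051.09
Installment 2: opening $1,051.09; payment $157.66; balance $893.43
Installment 3: opening $893.43; payment $134.01; balance $759.42
Installment 4: opening $759.42; payment $116.00; balance $643.42
Installment 5: opening $643.42; payment $116.00; balance $527.42
Installment 6: opening $527.42; payment $116.00; balance $411.42

$411.42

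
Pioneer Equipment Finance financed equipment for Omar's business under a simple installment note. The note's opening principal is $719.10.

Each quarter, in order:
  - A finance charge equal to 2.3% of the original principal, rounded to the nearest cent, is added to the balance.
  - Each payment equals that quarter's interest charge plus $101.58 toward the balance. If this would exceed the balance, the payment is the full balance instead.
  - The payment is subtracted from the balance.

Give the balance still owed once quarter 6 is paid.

Quarter 1: $719.10 +$16.54 interest = $735.64; pay $118.12 → $617.52
Quarter 2: $617.52 +$16.54 interest = $634.06; pay $118.12 → $515.94
Quarter 3: $515.94 +$16.54 interest = $532.48; pay $118.12 → $414.36
Quarter 4: $414.36 +$16.54 interest = $430.90; pay $118.12 → $312.78
Quarter 5: $312.78 +$16.54 interest = $329.32; pay $118.12 → $211.20
Quarter 6: $211.20 +$16.54 interest = $227.74; pay $118.12 → $109.62

$109.62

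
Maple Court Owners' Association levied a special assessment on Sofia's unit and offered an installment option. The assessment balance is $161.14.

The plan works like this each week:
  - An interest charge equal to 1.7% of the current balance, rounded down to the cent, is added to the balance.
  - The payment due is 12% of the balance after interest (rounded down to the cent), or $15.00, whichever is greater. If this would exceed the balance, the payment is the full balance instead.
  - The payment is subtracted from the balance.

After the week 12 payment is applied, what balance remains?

$0.00

Week 1: opening $161.14; interest $2.73 → $163.87; payment $19.66; balance $144.21
Week 2: opening $144.21; interest $2.45 → $146.66; payment $17.59; balance $129.07
Week 3: opening $129.07; interest $2.19 → $131.26; payment $15.75; balance $115.51
Week 4: opening $115.51; interest $1.96 → $117.47; payment $15.00; balance $102.47
Week 5: opening $102.47; interest $1.74 → $104.21; payment $15.00; balance $89.21
Week 6: opening $89.21; interest $1.51 → $90.72; payment $15.00; balance $75.72
Week 7: opening $75.72; interest $1.28 → $77.00; payment $15.00; balance $62.00
Week 8: opening $62.00; interest $1.05 → $63.05; payment $15.00; balance $48.05
Week 9: opening $48.05; interest $0.81 → $48.86; payment $15.00; balance $33.86
Week 10: opening $33.86; interest $0.57 → $34.43; payment $15.00; balance $19.43
Week 11: opening $19.43; interest $0.33 → $19.76; payment $15.00; balance $4.76
Week 12: opening $4.76; interest $0.08 → $4.84; payment $4.84; balance $0.00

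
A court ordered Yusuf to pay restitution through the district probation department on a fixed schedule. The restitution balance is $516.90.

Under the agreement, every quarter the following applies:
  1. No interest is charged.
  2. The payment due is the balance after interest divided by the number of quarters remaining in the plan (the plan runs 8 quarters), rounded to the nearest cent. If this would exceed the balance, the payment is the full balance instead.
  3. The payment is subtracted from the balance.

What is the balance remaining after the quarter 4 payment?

Quarter 1: opening $516.90; payment $64.61; balance $452.29
Quarter 2: opening $452.29; payment $64.61; balance $387.68
Quarter 3: opening $387.68; payment $64.61; balance $323.07
Quarter 4: opening $323.07; payment $64.61; balance $258.46

$258.46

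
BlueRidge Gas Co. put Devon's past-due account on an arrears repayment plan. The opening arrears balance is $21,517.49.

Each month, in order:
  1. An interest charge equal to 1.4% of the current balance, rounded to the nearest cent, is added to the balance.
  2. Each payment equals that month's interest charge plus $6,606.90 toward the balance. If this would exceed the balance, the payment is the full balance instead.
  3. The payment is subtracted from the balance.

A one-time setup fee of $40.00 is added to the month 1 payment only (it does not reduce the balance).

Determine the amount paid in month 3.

Month 1: $21,517.49 +$301.24 interest = $21,818.73; pay $6,908.14 (+ $40.00 fee) → $14,910.59
Month 2: $14,910.59 +$208.75 interest = $15,119.34; pay $6,815.65 → $8,303.69
Month 3: $8,303.69 +$116.25 interest = $8,419.94; pay $6,723.15 → $1,696.79

$6,723.15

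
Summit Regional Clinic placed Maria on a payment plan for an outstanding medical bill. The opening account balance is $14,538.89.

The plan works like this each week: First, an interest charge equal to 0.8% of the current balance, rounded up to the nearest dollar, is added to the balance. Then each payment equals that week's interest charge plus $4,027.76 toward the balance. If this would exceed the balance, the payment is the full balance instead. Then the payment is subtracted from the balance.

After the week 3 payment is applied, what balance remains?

$2,455.61

Week 1: $14,538.89 +$117.00 interest = $14,655.89; pay $4,144.76 → $10,511.13
Week 2: $10,511.13 +$85.00 interest = $10,596.13; pay $4,112.76 → $6,483.37
Week 3: $6,483.37 +$52.00 interest = $6,535.37; pay $4,079.76 → $2,455.61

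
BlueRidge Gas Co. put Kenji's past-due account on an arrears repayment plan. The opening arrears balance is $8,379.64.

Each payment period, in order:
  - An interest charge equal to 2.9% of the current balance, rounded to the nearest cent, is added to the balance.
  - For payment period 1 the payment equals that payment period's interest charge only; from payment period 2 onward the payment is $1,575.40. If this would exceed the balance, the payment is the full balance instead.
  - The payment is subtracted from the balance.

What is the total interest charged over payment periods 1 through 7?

Payment period 1: opening $8,379.64; interest $243.01 → $8,622.65; payment $243.01; balance $8,379.64
Payment period 2: opening $8,379.64; interest $243.01 → $8,622.65; payment $1,575.40; balance $7,047.25
Payment period 3: opening $7,047.25; interest $204.37 → $7,251.62; payment $1,575.40; balance $5,676.22
Payment period 4: opening $5,676.22; interest $164.61 → $5,840.83; payment $1,575.40; balance $4,265.43
Payment period 5: opening $4,265.43; interest $123.70 → $4,389.13; payment $1,575.40; balance $2,813.73
Payment period 6: opening $2,813.73; interest $81.60 → $2,895.33; payment $1,575.40; balance $1,319.93
Payment period 7: opening $1,319.93; interest $38.28 → $1,358.21; payment $1,358.21; balance $0.00
Total interest: $243.01 + $243.01 + $204.37 + $164.61 + $123.70 + $81.60 + $38.28 = $1,098.58

$1,098.58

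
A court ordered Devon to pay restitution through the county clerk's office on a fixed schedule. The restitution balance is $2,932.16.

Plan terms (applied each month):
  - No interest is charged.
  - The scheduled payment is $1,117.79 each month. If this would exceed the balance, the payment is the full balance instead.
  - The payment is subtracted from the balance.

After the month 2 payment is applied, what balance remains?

$696.58

# | Opening | Payment | End bal
1 | $2,932.16 | $1,117.79 | $1,814.37
2 | $1,814.37 | $1,117.79 | $696.58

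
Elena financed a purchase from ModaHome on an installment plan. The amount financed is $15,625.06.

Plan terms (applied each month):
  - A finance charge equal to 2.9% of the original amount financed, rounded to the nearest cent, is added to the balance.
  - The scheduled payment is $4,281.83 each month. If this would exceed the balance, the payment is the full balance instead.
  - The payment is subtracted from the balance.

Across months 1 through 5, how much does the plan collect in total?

Month 1: opening $15,625.06; interest $453.13 → $16,078.19; payment $4,281.83; balance $11,796.36
Month 2: opening $11,796.36; interest $453.13 → $12,249.49; payment $4,281.83; balance $7,967.66
Month 3: opening $7,967.66; interest $453.13 → $8,420.79; payment $4,281.83; balance $4,138.96
Month 4: opening $4,138.96; interest $453.13 → $4,592.09; payment $4,281.83; balance $310.26
Month 5: opening $310.26; interest $453.13 → $763.39; payment $763.39; balance $0.00
Total paid: $17,890.71

$17,890.71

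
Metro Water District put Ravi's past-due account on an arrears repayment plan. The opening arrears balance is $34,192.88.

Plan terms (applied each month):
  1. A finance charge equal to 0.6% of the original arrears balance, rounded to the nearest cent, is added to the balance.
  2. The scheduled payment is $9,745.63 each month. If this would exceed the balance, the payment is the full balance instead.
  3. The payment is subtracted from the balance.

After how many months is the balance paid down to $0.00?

4

# | Opening | Interest | Payment | End bal
1 | $34,192.88 | $205.16 | $9,745.63 | $24,652.41
2 | $24,652.41 | $205.16 | $9,745.63 | $15,111.94
3 | $15,111.94 | $205.16 | $9,745.63 | $5,571.47
4 | $5,571.47 | $205.16 | $5,776.63 | $0.00
Balance reaches $0.00 in month 4.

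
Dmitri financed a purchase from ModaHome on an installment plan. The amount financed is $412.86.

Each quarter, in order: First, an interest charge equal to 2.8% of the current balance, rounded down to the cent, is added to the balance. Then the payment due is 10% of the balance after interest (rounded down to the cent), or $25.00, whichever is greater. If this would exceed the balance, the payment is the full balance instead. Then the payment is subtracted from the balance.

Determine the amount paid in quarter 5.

# | Opening | Interest | Payment | End bal
1 | $412.86 | $11.56 | $42.44 | $381.98
2 | $381.98 | $10.69 | $39.26 | $353.41
3 | $353.41 | $9.89 | $36.33 | $326.97
4 | $326.97 | $9.15 | $33.61 | $302.51
5 | $302.51 | $8.47 | $31.09 | $279.89

$31.09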